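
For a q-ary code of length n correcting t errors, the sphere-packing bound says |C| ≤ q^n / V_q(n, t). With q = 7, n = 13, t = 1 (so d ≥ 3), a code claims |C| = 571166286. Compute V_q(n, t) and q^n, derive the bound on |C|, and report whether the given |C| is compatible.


V_q(n, t) = 79, q^n = 96889010407, Hamming bound = 1226443169, |C| = 571166286 ≤ bound (satisfied).

Step 1: Compute V_q(n, t) = Σ_{j=0}^1 C(n, j) (q−1)^j.
  j = 0: C(13,0)·(6)^0 = 1·1 = 1.
  j = 1: C(13,1)·(6)^1 = 13·6 = 78.
  V_q(n, t) = 1 + 78 = 79.
Step 2: q^n = 7^13 = 96889010407.
Step 3: Hamming bound ⌊q^n / V_q(n,t)⌋ = ⌊96889010407/79⌋ = 1226443169.
Step 4: Compare |C| = 571166286 to 1226443169: satisfied.
The claimed |C| lies below the Hamming bound.


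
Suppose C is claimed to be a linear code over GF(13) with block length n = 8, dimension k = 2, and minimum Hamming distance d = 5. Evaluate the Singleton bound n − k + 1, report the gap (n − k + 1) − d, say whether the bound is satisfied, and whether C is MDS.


Singleton RHS = n − k + 1 = 7, slack = 2, bound satisfied, not MDS.

Singleton bound: d ≤ n − k + 1.
Here n = 8, k = 2, so n − k + 1 = 7.
Given d = 5, check d ≤ 7: YES.
Slack = (n − k + 1) − d = 2.
The code is NOT MDS (slack = 2 > 0).
Description: the claimed parameters are [8, 2, 5]_13; such a code would be non-MDS.


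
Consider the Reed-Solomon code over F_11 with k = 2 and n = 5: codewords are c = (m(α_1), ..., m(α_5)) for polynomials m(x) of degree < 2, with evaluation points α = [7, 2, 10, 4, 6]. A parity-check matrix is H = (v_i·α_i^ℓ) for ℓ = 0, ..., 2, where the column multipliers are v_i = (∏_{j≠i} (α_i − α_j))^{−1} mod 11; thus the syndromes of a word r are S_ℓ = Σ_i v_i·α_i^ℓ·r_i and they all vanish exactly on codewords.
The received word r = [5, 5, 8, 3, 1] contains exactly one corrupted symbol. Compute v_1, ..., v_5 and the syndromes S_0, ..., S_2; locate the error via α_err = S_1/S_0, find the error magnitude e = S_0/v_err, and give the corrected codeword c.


S = (6, 9, 8), error at position 1, error magnitude e = 5, c = [0, 5, 8, 3, 1].

Step 1: column multipliers v_i = (∏_{j≠i}(α_i − α_j))^{−1} mod 11.
  i = 1 (α = 7): (7−2)(7−10)(7−4)(7−6) = 5·(−3)·3·1 = −45 ≡ 10, so v_1 = 10^{−1} = 10 (mod 11).
  i = 2 (α = 2): (2−7)(2−10)(2−4)(2−6) = (−5)·(−8)·(−2)·(−4) = 320 ≡ 1, so v_2 = 1^{−1} = 1 (mod 11).
  i = 3 (α = 10): (10−7)(10−2)(10−4)(10−6) = 3·8·6·4 = 576 ≡ 4, so v_3 = 4^{−1} = 3 (mod 11).
  i = 4 (α = 4): (4−7)(4−2)(4−10)(4−6) = (−3)·2·(−6)·(−2) = −72 ≡ 5, so v_4 = 5^{−1} = 9 (mod 11).
  i = 5 (α = 6): (6−7)(6−2)(6−10)(6−4) = (−1)·4·(−4)·2 = 32 ≡ 10, so v_5 = 10^{−1} = 10 (mod 11).
  v = [10, 1, 3, 9, 10].
Step 2: syndromes of r = [5, 5, 8, 3, 1] (all sums mod 11).
  S_0 = Σ v_i r_i = 10·5 + 1·5 + 3·8 + 9·3 + 10·1 = 116 ≡ 6.
  S_1 = Σ v_i α_i r_i = 10·7·5 + 1·2·5 + 3·10·8 + 9·4·3 + 10·6·1 = 768 ≡ 9.
  α_i^2 mod 11 = [5, 4, 1, 5, 3].
  S_2 = Σ v_i α_i^2 r_i = 10·5·5 + 1·4·5 + 3·1·8 + 9·5·3 + 10·3·1 = 459 ≡ 8.
  S = (6, 9, 8) ≠ 0, so r is not a codeword (an error is present).
Step 3: locate the error. For a single error e at position i, S_ℓ = v_i·e·α_i^ℓ, so α_err = S_1/S_0.
  S_0^{−1} = 6^{−1} = 2 (mod 11), so α_err = 9·2 = 18 ≡ 7 = α_1. Error position i = 1.
  Consistency check: S_2/S_1 = 8·5 = 40 ≡ 7 = α_err ✓ (single-error assumption holds).
Step 4: error magnitude e = S_0/v_1 = S_0·∏_{j≠1}(α_1 − α_j) = 6·10 = 60 ≡ 5 (mod 11).
Step 5: correct position 1: c_1 = r_1 − e = 5 − 5 ≡ 0 (mod 11). Hence c = [0, 5, 8, 3, 1].
  Check: interpolating c through the α_i gives m(x) = 7 + 10·x (degree < 2) with m(α_i) = c_i for every i, so c is indeed a codeword.


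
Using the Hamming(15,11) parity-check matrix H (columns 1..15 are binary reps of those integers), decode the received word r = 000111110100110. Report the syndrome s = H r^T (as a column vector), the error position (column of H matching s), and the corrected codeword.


s = (0, 0, 0, 1)^T, error position = 1, corrected codeword c = 100111110100110

Compute s = H r^T mod 2 one row at a time:
  s_1 = 1 + 0 + 1 + 0 + 0 + 1 + 1 + 0 = 4 ≡ 0 (mod 2).
  s_2 = 1 + 1 + 1 + 1 + 0 + 1 + 1 + 0 = 6 ≡ 0 (mod 2).
  s_3 = 0 + 0 + 1 + 1 + 1 + 0 + 1 + 0 = 4 ≡ 0 (mod 2).
  s_4 = 0 + 0 + 1 + 1 + 0 + 0 + 1 + 0 = 3 ≡ 1 (mod 2).
s = (0, 0, 0, 1)^T — this equals column 1 of H (binary 0001), so error is at position 1.
Correct: flip bit 1 of r = 000111110100110 to get c = 100111110100110.


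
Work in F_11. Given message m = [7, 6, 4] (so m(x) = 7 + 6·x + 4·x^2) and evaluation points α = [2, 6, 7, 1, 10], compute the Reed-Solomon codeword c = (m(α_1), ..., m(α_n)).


c = [2, 0, 3, 6, 5]

Message polynomial: m(x) = 7 + 6·x + 4·x^2 (mod 11).
For each evaluation point α_i, compute m(α_i) mod 11:
  α_1 = 2: Horner steps 4 → 3 → 2, so m(2) = 2.
  α_2 = 6: Horner steps 4 → 8 → 0, so m(6) = 0.
  α_3 = 7: Horner steps 4 → 1 → 3, so m(7) = 3.
  α_4 = 1: Horner steps 4 → 10 → 6, so m(1) = 6.
  α_5 = 10: Horner steps 4 → 2 → 5, so m(10) = 5.
Codeword c = [2, 0, 3, 6, 5] ∈ F_11^5.


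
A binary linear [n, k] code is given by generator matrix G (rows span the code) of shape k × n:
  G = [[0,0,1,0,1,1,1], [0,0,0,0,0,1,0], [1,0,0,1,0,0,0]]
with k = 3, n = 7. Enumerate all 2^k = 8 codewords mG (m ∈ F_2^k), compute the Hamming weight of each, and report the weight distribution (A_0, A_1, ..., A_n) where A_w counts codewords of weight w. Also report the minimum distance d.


Weight distribution: A_0 = 1, A_1 = 1, A_2 = 1, A_3 = 2, A_4 = 1, A_5 = 1, A_6 = 1. Minimum distance d = 1.

Enumerate all 2^3 = 8 messages m ∈ F_2^3.
For each, compute codeword c = mG in F_2^7, then tally its weight.
  m = 000 → c = 0000000, weight = 0.
  m = 100 → c = 0010111, weight = 4.
  m = 010 → c = 0000010, weight = 1.
  m = 110 → c = 0010101, weight = 3.
  m = 001 → c = 1001000, weight = 2.
  m = 101 → c = 1011111, weight = 6.
  m = 011 → c = 1001010, weight = 3.
  m = 111 → c = 1011101, weight = 5.
Tally weights:
  weight 0: 1 codewords.
  weight 1: 1 codewords.
  weight 2: 1 codewords.
  weight 3: 2 codewords.
  weight 4: 1 codewords.
  weight 5: 1 codewords.
  weight 6: 1 codewords.
Minimum distance d = smallest w > 0 with A_w > 0 = 1.
Sanity: Σ A_w = 8 = 2^3 = 8 ✓.


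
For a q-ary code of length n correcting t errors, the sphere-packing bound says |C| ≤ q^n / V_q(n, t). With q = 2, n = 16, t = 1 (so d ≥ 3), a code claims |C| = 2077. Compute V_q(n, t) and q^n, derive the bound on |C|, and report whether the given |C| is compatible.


V_q(n, t) = 17, q^n = 65536, Hamming bound = 3855, |C| = 2077 ≤ bound (satisfied).

Step 1: Compute V_q(n, t) = Σ_{j=0}^1 C(n, j) (q−1)^j.
  j = 0: C(16,0)·(1)^0 = 1·1 = 1.
  j = 1: C(16,1)·(1)^1 = 16·1 = 16.
  V_q(n, t) = 1 + 16 = 17.
Step 2: q^n = 2^16 = 65536.
Step 3: Hamming bound ⌊q^n / V_q(n,t)⌋ = ⌊65536/17⌋ = 3855.
Step 4: Compare |C| = 2077 to 3855: satisfied.
The claimed |C| lies below the Hamming bound.


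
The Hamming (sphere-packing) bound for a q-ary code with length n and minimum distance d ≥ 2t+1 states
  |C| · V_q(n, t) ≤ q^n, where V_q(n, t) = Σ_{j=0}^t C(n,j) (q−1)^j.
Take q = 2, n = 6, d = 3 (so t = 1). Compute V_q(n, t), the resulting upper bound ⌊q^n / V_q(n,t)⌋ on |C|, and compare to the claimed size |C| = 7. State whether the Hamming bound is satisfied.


V_q(n, t) = 7, q^n = 64, Hamming bound = 9, |C| = 7 ≤ bound (satisfied).

Step 1: Compute V_q(n, t) = Σ_{j=0}^1 C(n, j) (q−1)^j.
  j = 0: C(6,0)·(1)^0 = 1·1 = 1.
  j = 1: C(6,1)·(1)^1 = 6·1 = 6.
  V_q(n, t) = 1 + 6 = 7.
Step 2: q^n = 2^6 = 64.
Step 3: Hamming bound ⌊q^n / V_q(n,t)⌋ = ⌊64/7⌋ = 9.
Step 4: Compare |C| = 7 to 9: satisfied.
The claimed |C| lies below the Hamming bound.


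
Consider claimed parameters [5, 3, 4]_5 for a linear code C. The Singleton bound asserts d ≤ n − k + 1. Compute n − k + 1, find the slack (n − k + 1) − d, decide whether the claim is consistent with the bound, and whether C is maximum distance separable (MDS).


Singleton RHS = n − k + 1 = 3, slack = -1, bound violated (no such code; not MDS).

Singleton bound: d ≤ n − k + 1.
Here n = 5, k = 3, so n − k + 1 = 3.
Given d = 4, check d ≤ 3: NO.
Slack = (n − k + 1) − d = -1.
The slack is negative: d = 4 exceeds n − k + 1 = 3 by 1, so the Singleton bound is violated and no linear [5, 3, 4]_5 code can exist. In particular it is not MDS (MDS requires d = n − k + 1 exactly).
Description: the claimed parameters are [5, 3, 4]_5; such a code would be impossible (violates the Singleton bound).


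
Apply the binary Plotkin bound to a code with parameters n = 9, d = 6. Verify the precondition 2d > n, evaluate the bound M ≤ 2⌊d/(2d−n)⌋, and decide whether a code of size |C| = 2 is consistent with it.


Plotkin bound M ≤ 4; given |C| = 2 ≤ bound (satisfied).

Check applicability: 2d = 12, n = 9.
2d − n = 3 > 0, so Plotkin applies.
Compute d/(2d−n) = 6/3 ≈ 2.0000.
⌊d/(2d−n)⌋ = 2.
Plotkin bound: M ≤ 2·2 = 4.
Given |C| = 2, check: satisfied.
This |C| is below the Plotkin bound.


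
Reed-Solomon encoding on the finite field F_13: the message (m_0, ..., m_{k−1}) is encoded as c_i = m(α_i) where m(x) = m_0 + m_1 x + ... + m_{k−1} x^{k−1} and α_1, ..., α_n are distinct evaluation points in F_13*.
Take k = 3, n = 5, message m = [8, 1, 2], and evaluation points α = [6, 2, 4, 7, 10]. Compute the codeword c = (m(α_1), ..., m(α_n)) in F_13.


c = [8, 5, 5, 9, 10]

Message polynomial: m(x) = 8 + 1·x + 2·x^2 (mod 13).
For each evaluation point α_i, compute m(α_i) mod 13:
  α_1 = 6: Horner steps 2 → 0 → 8, so m(6) = 8.
  α_2 = 2: Horner steps 2 → 5 → 5, so m(2) = 5.
  α_3 = 4: Horner steps 2 → 9 → 5, so m(4) = 5.
  α_4 = 7: Horner steps 2 → 2 → 9, so m(7) = 9.
  α_5 = 10: Horner steps 2 → 8 → 10, so m(10) = 10.
Codeword c = [8, 5, 5, 9, 10] ∈ F_13^5.


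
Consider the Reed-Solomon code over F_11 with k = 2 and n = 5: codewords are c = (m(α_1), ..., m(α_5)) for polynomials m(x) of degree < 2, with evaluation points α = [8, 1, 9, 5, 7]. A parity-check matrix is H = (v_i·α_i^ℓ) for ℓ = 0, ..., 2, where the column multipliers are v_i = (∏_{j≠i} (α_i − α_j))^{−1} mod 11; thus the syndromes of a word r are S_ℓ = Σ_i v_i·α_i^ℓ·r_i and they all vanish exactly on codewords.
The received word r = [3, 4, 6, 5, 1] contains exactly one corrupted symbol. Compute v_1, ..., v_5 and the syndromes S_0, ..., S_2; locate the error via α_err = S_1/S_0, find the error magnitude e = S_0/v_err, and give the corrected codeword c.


S = (6, 9, 8), error at position 5, error magnitude e = 1, c = [3, 4, 6, 5, 0].

Step 1: column multipliers v_i = (∏_{j≠i}(α_i − α_j))^{−1} mod 11.
  i = 1 (α = 8): (8−1)(8−9)(8−5)(8−7) = 7·(−1)·3·1 = −21 ≡ 1, so v_1 = 1^{−1} = 1 (mod 11).
  i = 2 (α = 1): (1−8)(1−9)(1−5)(1−7) = (−7)·(−8)·(−4)·(−6) = 1344 ≡ 2, so v_2 = 2^{−1} = 6 (mod 11).
  i = 3 (α = 9): (9−8)(9−1)(9−5)(9−7) = 1·8·4·2 = 64 ≡ 9, so v_3 = 9^{−1} = 5 (mod 11).
  i = 4 (α = 5): (5−8)(5−1)(5−9)(5−7) = (−3)·4·(−4)·(−2) = −96 ≡ 3, so v_4 = 3^{−1} = 4 (mod 11).
  i = 5 (α = 7): (7−8)(7−1)(7−9)(7−5) = (−1)·6·(−2)·2 = 24 ≡ 2, so v_5 = 2^{−1} = 6 (mod 11).
  v = [1, 6, 5, 4, 6].
Step 2: syndromes of r = [3, 4, 6, 5, 1] (all sums mod 11).
  S_0 = Σ v_i r_i = 1·3 + 6·4 + 5·6 + 4·5 + 6·1 = 83 ≡ 6.
  S_1 = Σ v_i α_i r_i = 1·8·3 + 6·1·4 + 5·9·6 + 4·5·5 + 6·7·1 = 460 ≡ 9.
  α_i^2 mod 11 = [9, 1, 4, 3, 5].
  S_2 = Σ v_i α_i^2 r_i = 1·9·3 + 6·1·4 + 5·4·6 + 4·3·5 + 6·5·1 = 261 ≡ 8.
  S = (6, 9, 8) ≠ 0, so r is not a codeword (an error is present).
Step 3: locate the error. For a single error e at position i, S_ℓ = v_i·e·α_i^ℓ, so α_err = S_1/S_0.
  S_0^{−1} = 6^{−1} = 2 (mod 11), so α_err = 9·2 = 18 ≡ 7 = α_5. Error position i = 5.
  Consistency check: S_2/S_1 = 8·5 = 40 ≡ 7 = α_err ✓ (single-error assumption holds).
Step 4: error magnitude e = S_0/v_5 = S_0·∏_{j≠5}(α_5 − α_j) = 6·2 = 12 ≡ 1 (mod 11).
Step 5: correct position 5: c_5 = r_5 − e = 1 − 1 ≡ 0 (mod 11). Hence c = [3, 4, 6, 5, 0].
  Check: interpolating c through the α_i gives m(x) = 1 + 3·x (degree < 2) with m(α_i) = c_i for every i, so c is indeed a codeword.


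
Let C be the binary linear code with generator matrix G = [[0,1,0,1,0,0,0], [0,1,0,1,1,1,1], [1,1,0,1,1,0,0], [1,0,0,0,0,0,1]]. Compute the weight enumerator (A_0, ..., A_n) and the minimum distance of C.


Weight distribution: A_0 = 1, A_1 = 1, A_2 = 4, A_3 = 4, A_4 = 3, A_5 = 3. Minimum distance d = 1.

Enumerate all 2^4 = 16 messages m ∈ F_2^4.
For each, compute codeword c = mG in F_2^7, then tally its weight.
  m = 0000 → c = 0000000, weight = 0.
  m = 1000 → c = 0101000, weight = 2.
  m = 0100 → c = 0101111, weight = 5.
  m = 1100 → c = 0000111, weight = 3.
  m = 0010 → c = 1101100, weight = 4.
  m = 1010 → c = 1000100, weight = 2.
  m = 0110 → c = 1000011, weight = 3.
  m = 1110 → c = 1101011, weight = 5.
  m = 0001 → c = 1000001, weight = 2.
  m = 1001 → c = 1101001, weight = 4.
  m = 0101 → c = 1101110, weight = 5.
  m = 1101 → c = 1000110, weight = 3.
  m = 0011 → c = 0101101, weight = 4.
  m = 1011 → c = 0000101, weight = 2.
  m = 0111 → c = 0000010, weight = 1.
  m = 1111 → c = 0101010, weight = 3.
Tally weights:
  weight 0: 1 codewords.
  weight 1: 1 codewords.
  weight 2: 4 codewords.
  weight 3: 4 codewords.
  weight 4: 3 codewords.
  weight 5: 3 codewords.
Minimum distance d = smallest w > 0 with A_w > 0 = 1.
Sanity: Σ A_w = 16 = 2^4 = 16 ✓.


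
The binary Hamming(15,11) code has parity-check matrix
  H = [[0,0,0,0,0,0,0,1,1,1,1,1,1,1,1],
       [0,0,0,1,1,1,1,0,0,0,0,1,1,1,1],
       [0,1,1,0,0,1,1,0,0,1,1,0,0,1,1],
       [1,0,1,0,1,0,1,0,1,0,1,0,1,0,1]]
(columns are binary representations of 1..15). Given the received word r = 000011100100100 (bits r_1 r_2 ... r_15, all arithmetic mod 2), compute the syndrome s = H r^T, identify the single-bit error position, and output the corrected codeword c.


s = (0, 0, 1, 1)^T, error position = 3, corrected codeword c = 001011100100100

Compute s = H r^T mod 2 one row at a time:
  s_1 = 0 + 0 + 1 + 0 + 0 + 1 + 0 + 0 = 2 ≡ 0 (mod 2).
  s_2 = 0 + 1 + 1 + 1 + 0 + 1 + 0 + 0 = 4 ≡ 0 (mod 2).
  s_3 = 0 + 0 + 1 + 1 + 1 + 0 + 0 + 0 = 3 ≡ 1 (mod 2).
  s_4 = 0 + 0 + 1 + 1 + 0 + 0 + 1 + 0 = 3 ≡ 1 (mod 2).
s = (0, 0, 1, 1)^T — this equals column 3 of H (binary 0011), so error is at position 3.
Correct: flip bit 3 of r = 000011100100100 to get c = 001011100100100.


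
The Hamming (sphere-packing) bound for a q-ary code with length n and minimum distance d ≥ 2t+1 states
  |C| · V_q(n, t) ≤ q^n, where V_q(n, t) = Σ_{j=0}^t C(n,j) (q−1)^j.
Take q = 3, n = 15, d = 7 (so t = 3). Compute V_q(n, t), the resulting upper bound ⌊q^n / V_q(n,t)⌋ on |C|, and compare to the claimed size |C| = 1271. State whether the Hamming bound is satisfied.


V_q(n, t) = 4091, q^n = 14348907, Hamming bound = 3507, |C| = 1271 ≤ bound (satisfied).

Step 1: Compute V_q(n, t) = Σ_{j=0}^3 C(n, j) (q−1)^j.
  j = 0: C(15,0)·(2)^0 = 1·1 = 1.
  j = 1: C(15,1)·(2)^1 = 15·2 = 30.
  j = 2: C(15,2)·(2)^2 = 105·4 = 420.
  j = 3: C(15,3)·(2)^3 = 455·8 = 3640.
  V_q(n, t) = 1 + 30 + 420 + 3640 = 4091.
Step 2: q^n = 3^15 = 14348907.
Step 3: Hamming bound ⌊q^n / V_q(n,t)⌋ = ⌊14348907/4091⌋ = 3507.
Step 4: Compare |C| = 1271 to 3507: satisfied.
The claimed |C| lies below the Hamming bound.


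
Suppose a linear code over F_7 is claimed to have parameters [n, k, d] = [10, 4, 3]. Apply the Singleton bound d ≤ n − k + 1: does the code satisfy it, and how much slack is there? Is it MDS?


Singleton RHS = n − k + 1 = 7, slack = 4, bound satisfied, not MDS.

Singleton bound: d ≤ n − k + 1.
Here n = 10, k = 4, so n − k + 1 = 7.
Given d = 3, check d ≤ 7: YES.
Slack = (n − k + 1) − d = 4.
The code is NOT MDS (slack = 4 > 0).
Description: the claimed parameters are [10, 4, 3]_7; such a code would be non-MDS.


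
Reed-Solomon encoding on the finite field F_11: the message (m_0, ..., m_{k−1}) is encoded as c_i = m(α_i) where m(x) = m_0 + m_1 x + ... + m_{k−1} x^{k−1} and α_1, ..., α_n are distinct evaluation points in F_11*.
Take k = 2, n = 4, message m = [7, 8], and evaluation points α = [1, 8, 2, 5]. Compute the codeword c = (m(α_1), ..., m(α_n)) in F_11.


c = [4, 5, 1, 3]

Message polynomial: m(x) = 7 + 8·x (mod 11).
For each evaluation point α_i, compute m(α_i) mod 11:
  α_1 = 1: Horner steps 8 → 4, so m(1) = 4.
  α_2 = 8: Horner steps 8 → 5, so m(8) = 5.
  α_3 = 2: Horner steps 8 → 1, so m(2) = 1.
  α_4 = 5: Horner steps 8 → 3, so m(5) = 3.
Codeword c = [4, 5, 1, 3] ∈ F_11^4.


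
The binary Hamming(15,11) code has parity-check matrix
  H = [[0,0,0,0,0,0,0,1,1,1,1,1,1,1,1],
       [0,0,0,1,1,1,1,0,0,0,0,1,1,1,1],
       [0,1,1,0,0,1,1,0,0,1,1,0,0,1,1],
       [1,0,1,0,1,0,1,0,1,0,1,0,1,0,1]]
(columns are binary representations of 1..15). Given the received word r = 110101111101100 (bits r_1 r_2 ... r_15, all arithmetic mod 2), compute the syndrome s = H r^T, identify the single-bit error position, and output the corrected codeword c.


s = (1, 1, 0, 0)^T, error position = 12, corrected codeword c = 110101111100100

Compute s = H r^T mod 2 one row at a time:
  s_1 = 1 + 1 + 1 + 0 + 1 + 1 + 0 + 0 = 5 ≡ 1 (mod 2).
  s_2 = 1 + 0 + 1 + 1 + 1 + 1 + 0 + 0 = 5 ≡ 1 (mod 2).
  s_3 = 1 + 0 + 1 + 1 + 1 + 0 + 0 + 0 = 4 ≡ 0 (mod 2).
  s_4 = 1 + 0 + 0 + 1 + 1 + 0 + 1 + 0 = 4 ≡ 0 (mod 2).
s = (1, 1, 0, 0)^T — this equals column 12 of H (binary 1100), so error is at position 12.
Correct: flip bit 12 of r = 110101111101100 to get c = 110101111100100.


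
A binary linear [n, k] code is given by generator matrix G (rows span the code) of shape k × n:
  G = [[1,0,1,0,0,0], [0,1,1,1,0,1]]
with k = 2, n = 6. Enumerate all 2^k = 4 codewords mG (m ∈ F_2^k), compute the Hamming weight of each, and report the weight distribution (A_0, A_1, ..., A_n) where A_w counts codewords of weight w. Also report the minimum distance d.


Weight distribution: A_0 = 1, A_2 = 1, A_4 = 2. Minimum distance d = 2.

Enumerate all 2^2 = 4 messages m ∈ F_2^2.
For each, compute codeword c = mG in F_2^6, then tally its weight.
  m = 00 → c = 000000, weight = 0.
  m = 10 → c = 101000, weight = 2.
  m = 01 → c = 011101, weight = 4.
  m = 11 → c = 110101, weight = 4.
Tally weights:
  weight 0: 1 codewords.
  weight 2: 1 codewords.
  weight 4: 2 codewords.
Minimum distance d = smallest w > 0 with A_w > 0 = 2.
Sanity: Σ A_w = 4 = 2^2 = 4 ✓.


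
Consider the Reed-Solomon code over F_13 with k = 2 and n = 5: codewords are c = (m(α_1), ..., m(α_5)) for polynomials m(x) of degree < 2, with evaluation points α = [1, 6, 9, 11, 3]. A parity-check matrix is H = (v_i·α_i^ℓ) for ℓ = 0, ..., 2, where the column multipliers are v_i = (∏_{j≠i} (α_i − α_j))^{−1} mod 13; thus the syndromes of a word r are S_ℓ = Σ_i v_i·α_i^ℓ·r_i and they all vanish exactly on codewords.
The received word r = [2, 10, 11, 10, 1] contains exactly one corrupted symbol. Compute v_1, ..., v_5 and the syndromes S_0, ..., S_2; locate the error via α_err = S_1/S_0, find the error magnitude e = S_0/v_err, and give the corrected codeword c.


S = (1, 6, 10), error at position 2, error magnitude e = 4, c = [2, 6, 11, 10, 1].

Step 1: column multipliers v_i = (∏_{j≠i}(α_i − α_j))^{−1} mod 13.
  i = 1 (α = 1): (1−6)(1−9)(1−11)(1−3) = (−5)·(−8)·(−10)·(−2) = 800 ≡ 7, so v_1 = 7^{−1} = 2 (mod 13).
  i = 2 (α = 6): (6−1)(6−9)(6−11)(6−3) = 5·(−3)·(−5)·3 = 225 ≡ 4, so v_2 = 4^{−1} = 10 (mod 13).
  i = 3 (α = 9): (9−1)(9−6)(9−11)(9−3) = 8·3·(−2)·6 = −288 ≡ 11, so v_3 = 11^{−1} = 6 (mod 13).
  i = 4 (α = 11): (11−1)(11−6)(11−9)(11−3) = 10·5·2·8 = 800 ≡ 7, so v_4 = 7^{−1} = 2 (mod 13).
  i = 5 (α = 3): (3−1)(3−6)(3−9)(3−11) = 2·(−3)·(−6)·(−8) = −288 ≡ 11, so v_5 = 11^{−1} = 6 (mod 13).
  v = [2, 10, 6, 2, 6].
Step 2: syndromes of r = [2, 10, 11, 10, 1] (all sums mod 13).
  S_0 = Σ v_i r_i = 2·2 + 10·10 + 6·11 + 2·10 + 6·1 = 196 ≡ 1.
  S_1 = Σ v_i α_i r_i = 2·1·2 + 10·6·10 + 6·9·11 + 2·11·10 + 6·3·1 = 1436 ≡ 6.
  α_i^2 mod 13 = [1, 10, 3, 4, 9].
  S_2 = Σ v_i α_i^2 r_i = 2·1·2 + 10·10·10 + 6·3·11 + 2·4·10 + 6·9·1 = 1336 ≡ 10.
  S = (1, 6, 10) ≠ 0, so r is not a codeword (an error is present).
Step 3: locate the error. For a single error e at position i, S_ℓ = v_i·e·α_i^ℓ, so α_err = S_1/S_0.
  S_0^{−1} = 1^{−1} = 1 (mod 13), so α_err = 6·1 = 6 ≡ 6 = α_2. Error position i = 2.
  Consistency check: S_2/S_1 = 10·11 = 110 ≡ 6 = α_err ✓ (single-error assumption holds).
Step 4: error magnitude e = S_0/v_2 = S_0·∏_{j≠2}(α_2 − α_j) = 1·4 = 4 ≡ 4 (mod 13).
Step 5: correct position 2: c_2 = r_2 − e = 10 − 4 ≡ 6 (mod 13). Hence c = [2, 6, 11, 10, 1].
  Check: interpolating c through the α_i gives m(x) = 9 + 6·x (degree < 2) with m(α_i) = c_i for every i, so c is indeed a codeword.


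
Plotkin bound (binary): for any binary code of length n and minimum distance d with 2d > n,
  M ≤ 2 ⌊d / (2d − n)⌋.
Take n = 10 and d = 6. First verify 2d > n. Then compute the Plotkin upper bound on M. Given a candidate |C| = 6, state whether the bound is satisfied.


Plotkin bound M ≤ 6; given |C| = 6 ≤ bound (satisfied).

Check applicability: 2d = 12, n = 10.
2d − n = 2 > 0, so Plotkin applies.
Compute d/(2d−n) = 6/2 ≈ 3.0000.
⌊d/(2d−n)⌋ = 3.
Plotkin bound: M ≤ 2·3 = 6.
Given |C| = 6, check: satisfied.
This |C| is at the Plotkin bound.


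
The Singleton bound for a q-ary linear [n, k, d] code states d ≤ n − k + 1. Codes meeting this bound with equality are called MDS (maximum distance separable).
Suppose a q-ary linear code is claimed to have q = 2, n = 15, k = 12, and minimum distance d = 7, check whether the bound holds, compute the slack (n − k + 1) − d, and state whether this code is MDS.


Singleton RHS = n − k + 1 = 4, slack = -3, bound violated (no such code; not MDS).

Singleton bound: d ≤ n − k + 1.
Here n = 15, k = 12, so n − k + 1 = 4.
Given d = 7, check d ≤ 4: NO.
Slack = (n − k + 1) − d = -3.
The slack is negative: d = 7 exceeds n − k + 1 = 4 by 3, so the Singleton bound is violated and no linear [15, 12, 7]_2 code can exist. In particular it is not MDS (MDS requires d = n − k + 1 exactly).
Description: the claimed parameters are [15, 12, 7]_2; such a code would be impossible (violates the Singleton bound).


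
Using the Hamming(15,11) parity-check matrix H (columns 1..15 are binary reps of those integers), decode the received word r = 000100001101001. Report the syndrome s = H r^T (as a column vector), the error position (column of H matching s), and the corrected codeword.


s = (0, 1, 0, 0)^T, error position = 4, corrected codeword c = 000000001101001

Compute s = H r^T mod 2 one row at a time:
  s_1 = 0 + 1 + 1 + 0 + 1 + 0 + 0 + 1 = 4 ≡ 0 (mod 2).
  s_2 = 1 + 0 + 0 + 0 + 1 + 0 + 0 + 1 = 3 ≡ 1 (mod 2).
  s_3 = 0 + 0 + 0 + 0 + 1 + 0 + 0 + 1 = 2 ≡ 0 (mod 2).
  s_4 = 0 + 0 + 0 + 0 + 1 + 0 + 0 + 1 = 2 ≡ 0 (mod 2).
s = (0, 1, 0, 0)^T — this equals column 4 of H (binary 0100), so error is at position 4.
Correct: flip bit 4 of r = 000100001101001 to get c = 000000001101001.


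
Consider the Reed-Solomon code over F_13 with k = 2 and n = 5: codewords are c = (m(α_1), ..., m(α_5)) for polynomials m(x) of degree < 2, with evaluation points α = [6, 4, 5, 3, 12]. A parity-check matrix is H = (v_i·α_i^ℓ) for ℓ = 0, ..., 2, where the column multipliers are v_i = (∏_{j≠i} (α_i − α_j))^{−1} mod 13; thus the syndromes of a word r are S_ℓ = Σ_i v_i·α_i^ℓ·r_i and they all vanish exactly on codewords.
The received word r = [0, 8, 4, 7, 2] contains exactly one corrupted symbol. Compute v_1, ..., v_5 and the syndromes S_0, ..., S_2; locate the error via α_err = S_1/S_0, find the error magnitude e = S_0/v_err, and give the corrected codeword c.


S = (4, 12, 10), error at position 4, error magnitude e = 8, c = [0, 8, 4, 12, 2].

Step 1: column multipliers v_i = (∏_{j≠i}(α_i − α_j))^{−1} mod 13.
  i = 1 (α = 6): (6−4)(6−5)(6−3)(6−12) = 2·1·3·(−6) = −36 ≡ 3, so v_1 = 3^{−1} = 9 (mod 13).
  i = 2 (α = 4): (4−6)(4−5)(4−3)(4−12) = (−2)·(−1)·1·(−8) = −16 ≡ 10, so v_2 = 10^{−1} = 4 (mod 13).
  i = 3 (α = 5): (5−6)(5−4)(5−3)(5−12) = (−1)·1·2·(−7) = 14 ≡ 1, so v_3 = 1^{−1} = 1 (mod 13).
  i = 4 (α = 3): (3−6)(3−4)(3−5)(3−12) = (−3)·(−1)·(−2)·(−9) = 54 ≡ 2, so v_4 = 2^{−1} = 7 (mod 13).
  i = 5 (α = 12): (12−6)(12−4)(12−5)(12−3) = 6·8·7·9 = 3024 ≡ 8, so v_5 = 8^{−1} = 5 (mod 13).
  v = [9, 4, 1, 7, 5].
Step 2: syndromes of r = [0, 8, 4, 7, 2] (all sums mod 13).
  S_0 = Σ v_i r_i = 9·0 + 4·8 + 1·4 + 7·7 + 5·2 = 95 ≡ 4.
  S_1 = Σ v_i α_i r_i = 9·6·0 + 4·4·8 + 1·5·4 + 7·3·7 + 5·12·2 = 415 ≡ 12.
  α_i^2 mod 13 = [10, 3, 12, 9, 1].
  S_2 = Σ v_i α_i^2 r_i = 9·10·0 + 4·3·8 + 1·12·4 + 7·9·7 + 5·1·2 = 595 ≡ 10.
  S = (4, 12, 10) ≠ 0, so r is not a codeword (an error is present).
Step 3: locate the error. For a single error e at position i, S_ℓ = v_i·e·α_i^ℓ, so α_err = S_1/S_0.
  S_0^{−1} = 4^{−1} = 10 (mod 13), so α_err = 12·10 = 120 ≡ 3 = α_4. Error position i = 4.
  Consistency check: S_2/S_1 = 10·12 = 120 ≡ 3 = α_err ✓ (single-error assumption holds).
Step 4: error magnitude e = S_0/v_4 = S_0·∏_{j≠4}(α_4 − α_j) = 4·2 = 8 ≡ 8 (mod 13).
Step 5: correct position 4: c_4 = r_4 − e = 7 − 8 ≡ 12 (mod 13). Hence c = [0, 8, 4, 12, 2].
  Check: interpolating c through the α_i gives m(x) = 11 + 9·x (degree < 2) with m(α_i) = c_i for every i, so c is indeed a codeword.


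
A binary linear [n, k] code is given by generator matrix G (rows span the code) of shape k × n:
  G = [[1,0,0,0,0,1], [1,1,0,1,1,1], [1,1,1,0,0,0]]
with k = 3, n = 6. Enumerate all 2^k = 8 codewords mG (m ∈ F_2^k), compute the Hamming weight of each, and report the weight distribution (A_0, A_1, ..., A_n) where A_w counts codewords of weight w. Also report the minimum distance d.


Weight distribution: A_0 = 1, A_2 = 1, A_3 = 3, A_4 = 2, A_5 = 1. Minimum distance d = 2.

Enumerate all 2^3 = 8 messages m ∈ F_2^3.
For each, compute codeword c = mG in F_2^6, then tally its weight.
  m = 000 → c = 000000, weight = 0.
  m = 100 → c = 100001, weight = 2.
  m = 010 → c = 110111, weight = 5.
  m = 110 → c = 010110, weight = 3.
  m = 001 → c = 111000, weight = 3.
  m = 101 → c = 011001, weight = 3.
  m = 011 → c = 001111, weight = 4.
  m = 111 → c = 101110, weight = 4.
Tally weights:
  weight 0: 1 codewords.
  weight 2: 1 codewords.
  weight 3: 3 codewords.
  weight 4: 2 codewords.
  weight 5: 1 codewords.
Minimum distance d = smallest w > 0 with A_w > 0 = 2.
Sanity: Σ A_w = 8 = 2^3 = 8 ✓.


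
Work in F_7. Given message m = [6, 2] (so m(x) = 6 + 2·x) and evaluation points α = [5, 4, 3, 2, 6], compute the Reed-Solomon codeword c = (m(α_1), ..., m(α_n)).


c = [2, 0, 5, 3, 4]

Message polynomial: m(x) = 6 + 2·x (mod 7).
For each evaluation point α_i, compute m(α_i) mod 7:
  α_1 = 5: Horner steps 2 → 2, so m(5) = 2.
  α_2 = 4: Horner steps 2 → 0, so m(4) = 0.
  α_3 = 3: Horner steps 2 → 5, so m(3) = 5.
  α_4 = 2: Horner steps 2 → 3, so m(2) = 3.
  α_5 = 6: Horner steps 2 → 4, so m(6) = 4.
Codeword c = [2, 0, 5, 3, 4] ∈ F_7^5.


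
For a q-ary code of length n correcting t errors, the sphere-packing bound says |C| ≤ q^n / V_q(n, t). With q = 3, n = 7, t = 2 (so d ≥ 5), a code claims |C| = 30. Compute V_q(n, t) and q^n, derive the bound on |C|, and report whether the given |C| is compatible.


V_q(n, t) = 99, q^n = 2187, Hamming bound = 22, |C| = 30 > bound (violated).

Step 1: Compute V_q(n, t) = Σ_{j=0}^2 C(n, j) (q−1)^j.
  j = 0: C(7,0)·(2)^0 = 1·1 = 1.
  j = 1: C(7,1)·(2)^1 = 7·2 = 14.
  j = 2: C(7,2)·(2)^2 = 21·4 = 84.
  V_q(n, t) = 1 + 14 + 84 = 99.
Step 2: q^n = 3^7 = 2187.
Step 3: Hamming bound ⌊q^n / V_q(n,t)⌋ = ⌊2187/99⌋ = 22.
Step 4: Compare |C| = 30 to 22: violated.
The claimed |C| lies above the Hamming bound, so no 3-ary code of length 7 with d ≥ 5 can have 30 codewords.


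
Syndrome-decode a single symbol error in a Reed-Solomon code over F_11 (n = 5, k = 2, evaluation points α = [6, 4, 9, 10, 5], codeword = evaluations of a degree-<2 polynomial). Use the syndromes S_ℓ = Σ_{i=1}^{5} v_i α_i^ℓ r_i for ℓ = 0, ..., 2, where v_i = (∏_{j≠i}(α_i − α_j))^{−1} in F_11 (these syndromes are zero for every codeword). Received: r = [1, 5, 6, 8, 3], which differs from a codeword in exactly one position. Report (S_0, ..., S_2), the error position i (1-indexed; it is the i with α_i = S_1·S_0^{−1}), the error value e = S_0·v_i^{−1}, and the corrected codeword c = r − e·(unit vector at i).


S = (7, 4, 7), error at position 4, error magnitude e = 4, c = [1, 5, 6, 4, 3].

Step 1: column multipliers v_i = (∏_{j≠i}(α_i − α_j))^{−1} mod 11.
  i = 1 (α = 6): (6−4)(6−9)(6−10)(6−5) = 2·(−3)·(−4)·1 = 24 ≡ 2, so v_1 = 2^{−1} = 6 (mod 11).
  i = 2 (α = 4): (4−6)(4−9)(4−10)(4−5) = (−2)·(−5)·(−6)·(−1) = 60 ≡ 5, so v_2 = 5^{−1} = 9 (mod 11).
  i = 3 (α = 9): (9−6)(9−4)(9−10)(9−5) = 3·5·(−1)·4 = −60 ≡ 6, so v_3 = 6^{−1} = 2 (mod 11).
  i = 4 (α = 10): (10−6)(10−4)(10−9)(10−5) = 4·6·1·5 = 120 ≡ 10, so v_4 = 10^{−1} = 10 (mod 11).
  i = 5 (α = 5): (5−6)(5−4)(5−9)(5−10) = (−1)·1·(−4)·(−5) = −20 ≡ 2, so v_5 = 2^{−1} = 6 (mod 11).
  v = [6, 9, 2, 10, 6].
Step 2: syndromes of r = [1, 5, 6, 8, 3] (all sums mod 11).
  S_0 = Σ v_i r_i = 6·1 + 9·5 + 2·6 + 10·8 + 6·3 = 161 ≡ 7.
  S_1 = Σ v_i α_i r_i = 6·6·1 + 9·4·5 + 2·9·6 + 10·10·8 + 6·5·3 = 1214 ≡ 4.
  α_i^2 mod 11 = [3, 5, 4, 1, 3].
  S_2 = Σ v_i α_i^2 r_i = 6·3·1 + 9·5·5 + 2·4·6 + 10·1·8 + 6·3·3 = 425 ≡ 7.
  S = (7, 4, 7) ≠ 0, so r is not a codeword (an error is present).
Step 3: locate the error. For a single error e at position i, S_ℓ = v_i·e·α_i^ℓ, so α_err = S_1/S_0.
  S_0^{−1} = 7^{−1} = 8 (mod 11), so α_err = 4·8 = 32 ≡ 10 = α_4. Error position i = 4.
  Consistency check: S_2/S_1 = 7·3 = 21 ≡ 10 = α_err ✓ (single-error assumption holds).
Step 4: error magnitude e = S_0/v_4 = S_0·∏_{j≠4}(α_4 − α_j) = 7·10 = 70 ≡ 4 (mod 11).
Step 5: correct position 4: c_4 = r_4 − e = 8 − 4 ≡ 4 (mod 11). Hence c = [1, 5, 6, 4, 3].
  Check: interpolating c through the α_i gives m(x) = 2 + 9·x (degree < 2) with m(α_i) = c_i for every i, so c is indeed a codeword.


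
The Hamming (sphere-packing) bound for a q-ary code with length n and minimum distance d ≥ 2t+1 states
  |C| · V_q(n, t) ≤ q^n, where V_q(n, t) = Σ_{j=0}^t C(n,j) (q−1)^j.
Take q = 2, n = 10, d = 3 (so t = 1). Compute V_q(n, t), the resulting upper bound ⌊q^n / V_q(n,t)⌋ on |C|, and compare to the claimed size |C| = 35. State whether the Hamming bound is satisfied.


V_q(n, t) = 11, q^n = 1024, Hamming bound = 93, |C| = 35 ≤ bound (satisfied).

Step 1: Compute V_q(n, t) = Σ_{j=0}^1 C(n, j) (q−1)^j.
  j = 0: C(10,0)·(1)^0 = 1·1 = 1.
  j = 1: C(10,1)·(1)^1 = 10·1 = 10.
  V_q(n, t) = 1 + 10 = 11.
Step 2: q^n = 2^10 = 1024.
Step 3: Hamming bound ⌊q^n / V_q(n,t)⌋ = ⌊1024/11⌋ = 93.
Step 4: Compare |C| = 35 to 93: satisfied.
The claimed |C| lies below the Hamming bound.


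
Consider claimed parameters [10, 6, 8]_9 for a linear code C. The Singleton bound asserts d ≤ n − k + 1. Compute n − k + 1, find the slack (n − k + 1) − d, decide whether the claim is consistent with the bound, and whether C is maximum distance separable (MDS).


Singleton RHS = n − k + 1 = 5, slack = -3, bound violated (no such code; not MDS).

Singleton bound: d ≤ n − k + 1.
Here n = 10, k = 6, so n − k + 1 = 5.
Given d = 8, check d ≤ 5: NO.
Slack = (n − k + 1) − d = -3.
The slack is negative: d = 8 exceeds n − k + 1 = 5 by 3, so the Singleton bound is violated and no linear [10, 6, 8]_9 code can exist. In particular it is not MDS (MDS requires d = n − k + 1 exactly).
Description: the claimed parameters are [10, 6, 8]_9; such a code would be impossible (violates the Singleton bound).


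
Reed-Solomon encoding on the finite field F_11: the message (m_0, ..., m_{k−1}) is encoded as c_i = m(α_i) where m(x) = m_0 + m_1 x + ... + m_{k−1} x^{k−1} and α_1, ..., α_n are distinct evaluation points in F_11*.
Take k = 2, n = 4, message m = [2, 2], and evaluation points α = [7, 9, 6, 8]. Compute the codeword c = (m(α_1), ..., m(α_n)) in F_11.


c = [5, 9, 3, 7]

Message polynomial: m(x) = 2 + 2·x (mod 11).
For each evaluation point α_i, compute m(α_i) mod 11:
  α_1 = 7: Horner steps 2 → 5, so m(7) = 5.
  α_2 = 9: Horner steps 2 → 9, so m(9) = 9.
  α_3 = 6: Horner steps 2 → 3, so m(6) = 3.
  α_4 = 8: Horner steps 2 → 7, so m(8) = 7.
Codeword c = [5, 9, 3, 7] ∈ F_11^4.


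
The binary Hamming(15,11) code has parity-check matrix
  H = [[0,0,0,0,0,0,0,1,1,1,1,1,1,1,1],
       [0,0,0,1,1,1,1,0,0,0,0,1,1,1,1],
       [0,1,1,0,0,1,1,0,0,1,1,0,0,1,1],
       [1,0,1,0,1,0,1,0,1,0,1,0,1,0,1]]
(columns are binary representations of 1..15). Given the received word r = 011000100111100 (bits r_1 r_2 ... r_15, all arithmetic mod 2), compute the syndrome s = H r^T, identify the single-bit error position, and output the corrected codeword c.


s = (0, 1, 1, 0)^T, error position = 6, corrected codeword c = 011001100111100

Compute s = H r^T mod 2 one row at a time:
  s_1 = 0 + 0 + 1 + 1 + 1 + 1 + 0 + 0 = 4 ≡ 0 (mod 2).
  s_2 = 0 + 0 + 0 + 1 + 1 + 1 + 0 + 0 = 3 ≡ 1 (mod 2).
  s_3 = 1 + 1 + 0 + 1 + 1 + 1 + 0 + 0 = 5 ≡ 1 (mod 2).
  s_4 = 0 + 1 + 0 + 1 + 0 + 1 + 1 + 0 = 4 ≡ 0 (mod 2).
s = (0, 1, 1, 0)^T — this equals column 6 of H (binary 0110), so error is at position 6.
Correct: flip bit 6 of r = 011000100111100 to get c = 011001100111100.


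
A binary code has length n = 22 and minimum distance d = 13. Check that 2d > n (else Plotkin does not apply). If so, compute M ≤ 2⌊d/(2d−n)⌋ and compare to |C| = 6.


Plotkin bound M ≤ 6; given |C| = 6 ≤ bound (satisfied).

Check applicability: 2d = 26, n = 22.
2d − n = 4 > 0, so Plotkin applies.
Compute d/(2d−n) = 13/4 ≈ 3.2500.
⌊d/(2d−n)⌋ = 3.
Plotkin bound: M ≤ 2·3 = 6.
Given |C| = 6, check: satisfied.
This |C| is at the Plotkin bound.


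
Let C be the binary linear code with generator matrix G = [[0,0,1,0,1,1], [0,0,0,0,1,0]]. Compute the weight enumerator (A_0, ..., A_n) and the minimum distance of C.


Weight distribution: A_0 = 1, A_1 = 1, A_2 = 1, A_3 = 1. Minimum distance d = 1.

Enumerate all 2^2 = 4 messages m ∈ F_2^2.
For each, compute codeword c = mG in F_2^6, then tally its weight.
  m = 00 → c = 000000, weight = 0.
  m = 10 → c = 001011, weight = 3.
  m = 01 → c = 000010, weight = 1.
  m = 11 → c = 001001, weight = 2.
Tally weights:
  weight 0: 1 codewords.
  weight 1: 1 codewords.
  weight 2: 1 codewords.
  weight 3: 1 codewords.
Minimum distance d = smallest w > 0 with A_w > 0 = 1.
Sanity: Σ A_w = 4 = 2^2 = 4 ✓.


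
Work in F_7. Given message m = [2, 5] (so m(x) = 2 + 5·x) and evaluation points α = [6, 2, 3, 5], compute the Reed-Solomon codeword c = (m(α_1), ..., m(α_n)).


c = [4, 5, 3, 6]

Message polynomial: m(x) = 2 + 5·x (mod 7).
For each evaluation point α_i, compute m(α_i) mod 7:
  α_1 = 6: Horner steps 5 → 4, so m(6) = 4.
  α_2 = 2: Horner steps 5 → 5, so m(2) = 5.
  α_3 = 3: Horner steps 5 → 3, so m(3) = 3.
  α_4 = 5: Horner steps 5 → 6, so m(5) = 6.
Codeword c = [4, 5, 3, 6] ∈ F_7^4.


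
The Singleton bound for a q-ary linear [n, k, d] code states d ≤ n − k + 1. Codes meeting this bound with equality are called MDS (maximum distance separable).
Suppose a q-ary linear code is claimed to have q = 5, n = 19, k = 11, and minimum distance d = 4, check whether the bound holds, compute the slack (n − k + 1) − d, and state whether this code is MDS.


Singleton RHS = n − k + 1 = 9, slack = 5, bound satisfied, not MDS.

Singleton bound: d ≤ n − k + 1.
Here n = 19, k = 11, so n − k + 1 = 9.
Given d = 4, check d ≤ 9: YES.
Slack = (n − k + 1) − d = 5.
The code is NOT MDS (slack = 5 > 0).
Description: the claimed parameters are [19, 11, 4]_5; such a code would be non-MDS.


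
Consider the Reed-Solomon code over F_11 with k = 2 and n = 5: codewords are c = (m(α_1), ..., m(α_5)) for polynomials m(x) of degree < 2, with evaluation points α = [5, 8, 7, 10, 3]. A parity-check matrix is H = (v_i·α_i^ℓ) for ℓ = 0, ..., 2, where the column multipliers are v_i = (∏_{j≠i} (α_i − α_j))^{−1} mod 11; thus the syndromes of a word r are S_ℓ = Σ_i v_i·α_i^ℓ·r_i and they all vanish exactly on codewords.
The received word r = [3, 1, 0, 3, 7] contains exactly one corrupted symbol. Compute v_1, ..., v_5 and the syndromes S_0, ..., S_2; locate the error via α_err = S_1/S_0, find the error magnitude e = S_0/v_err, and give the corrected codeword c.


S = (10, 6, 8), error at position 1, error magnitude e = 5, c = [9, 1, 0, 3, 7].

Step 1: column multipliers v_i = (∏_{j≠i}(α_i − α_j))^{−1} mod 11.
  i = 1 (α = 5): (5−8)(5−7)(5−10)(5−3) = (−3)·(−2)·(−5)·2 = −60 ≡ 6, so v_1 = 6^{−1} = 2 (mod 11).
  i = 2 (α = 8): (8−5)(8−7)(8−10)(8−3) = 3·1·(−2)·5 = −30 ≡ 3, so v_2 = 3^{−1} = 4 (mod 11).
  i = 3 (α = 7): (7−5)(7−8)(7−10)(7−3) = 2·(−1)·(−3)·4 = 24 ≡ 2, so v_3 = 2^{−1} = 6 (mod 11).
  i = 4 (α = 10): (10−5)(10−8)(10−7)(10−3) = 5·2·3·7 = 210 ≡ 1, so v_4 = 1^{−1} = 1 (mod 11).
  i = 5 (α = 3): (3−5)(3−8)(3−7)(3−10) = (−2)·(−5)·(−4)·(−7) = 280 ≡ 5, so v_5 = 5^{−1} = 9 (mod 11).
  v = [2, 4, 6, 1, 9].
Step 2: syndromes of r = [3, 1, 0, 3, 7] (all sums mod 11).
  S_0 = Σ v_i r_i = 2·3 + 4·1 + 6·0 + 1·3 + 9·7 = 76 ≡ 10.
  S_1 = Σ v_i α_i r_i = 2·5·3 + 4·8·1 + 6·7·0 + 1·10·3 + 9·3·7 = 281 ≡ 6.
  α_i^2 mod 11 = [3, 9, 5, 1, 9].
  S_2 = Σ v_i α_i^2 r_i = 2·3·3 + 4·9·1 + 6·5·0 + 1·1·3 + 9·9·7 = 624 ≡ 8.
  S = (10, 6, 8) ≠ 0, so r is not a codeword (an error is present).
Step 3: locate the error. For a single error e at position i, S_ℓ = v_i·e·α_i^ℓ, so α_err = S_1/S_0.
  S_0^{−1} = 10^{−1} = 10 (mod 11), so α_err = 6·10 = 60 ≡ 5 = α_1. Error position i = 1.
  Consistency check: S_2/S_1 = 8·2 = 16 ≡ 5 = α_err ✓ (single-error assumption holds).
Step 4: error magnitude e = S_0/v_1 = S_0·∏_{j≠1}(α_1 − α_j) = 10·6 = 60 ≡ 5 (mod 11).
Step 5: correct position 1: c_1 = r_1 − e = 3 − 5 ≡ 9 (mod 11). Hence c = [9, 1, 0, 3, 7].
  Check: interpolating c through the α_i gives m(x) = 4 + 1·x (degree < 2) with m(α_i) = c_i for every i, so c is indeed a codeword.


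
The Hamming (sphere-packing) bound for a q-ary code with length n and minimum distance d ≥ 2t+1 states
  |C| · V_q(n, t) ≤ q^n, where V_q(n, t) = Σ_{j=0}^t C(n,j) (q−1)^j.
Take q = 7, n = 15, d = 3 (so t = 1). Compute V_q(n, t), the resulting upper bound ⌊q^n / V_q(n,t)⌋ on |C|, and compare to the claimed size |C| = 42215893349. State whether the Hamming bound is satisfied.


V_q(n, t) = 91, q^n = 4747561509943, Hamming bound = 52171005603, |C| = 42215893349 ≤ bound (satisfied).

Step 1: Compute V_q(n, t) = Σ_{j=0}^1 C(n, j) (q−1)^j.
  j = 0: C(15,0)·(6)^0 = 1·1 = 1.
  j = 1: C(15,1)·(6)^1 = 15·6 = 90.
  V_q(n, t) = 1 + 90 = 91.
Step 2: q^n = 7^15 = 4747561509943.
Step 3: Hamming bound ⌊q^n / V_q(n,t)⌋ = ⌊4747561509943/91⌋ = 52171005603.
Step 4: Compare |C| = 42215893349 to 52171005603: satisfied.
The claimed |C| lies below the Hamming bound.
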